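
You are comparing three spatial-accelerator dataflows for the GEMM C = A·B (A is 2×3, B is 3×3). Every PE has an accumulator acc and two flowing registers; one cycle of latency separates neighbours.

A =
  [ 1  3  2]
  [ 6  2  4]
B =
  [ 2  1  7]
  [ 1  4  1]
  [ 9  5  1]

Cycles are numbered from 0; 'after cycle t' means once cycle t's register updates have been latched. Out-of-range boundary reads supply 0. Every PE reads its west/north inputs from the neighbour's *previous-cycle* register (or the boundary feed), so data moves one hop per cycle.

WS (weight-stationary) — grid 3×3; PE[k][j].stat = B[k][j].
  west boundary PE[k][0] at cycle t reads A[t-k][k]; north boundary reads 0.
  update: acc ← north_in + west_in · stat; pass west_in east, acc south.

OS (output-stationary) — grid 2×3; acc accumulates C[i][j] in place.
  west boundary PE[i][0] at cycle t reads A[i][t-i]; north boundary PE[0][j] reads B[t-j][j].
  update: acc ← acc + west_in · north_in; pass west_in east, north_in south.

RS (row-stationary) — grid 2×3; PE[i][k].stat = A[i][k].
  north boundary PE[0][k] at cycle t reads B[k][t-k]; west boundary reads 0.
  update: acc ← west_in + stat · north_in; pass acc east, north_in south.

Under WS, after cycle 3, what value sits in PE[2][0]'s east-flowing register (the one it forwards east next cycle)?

WS 3×3: PE[2][0] cycle-by-cycle (with neighbour feeds):
  t=0 PE[1][0]: acc=0 h=0 v=0
  t=0 PE[2][0]: acc=0 h=0 v=0
  t=1 PE[1][0]: acc=5 h=3 v=5
  t=1 PE[2][0]: acc=0 h=0 v=0
  t=2 PE[1][0]: acc=14 h=2 v=14
  t=2 PE[2][0]: acc=23 h=2 v=23
  t=3 PE[1][0]: acc=0 h=0 v=0
  t=3 PE[2][0]: acc=50 h=4 v=50

register = 4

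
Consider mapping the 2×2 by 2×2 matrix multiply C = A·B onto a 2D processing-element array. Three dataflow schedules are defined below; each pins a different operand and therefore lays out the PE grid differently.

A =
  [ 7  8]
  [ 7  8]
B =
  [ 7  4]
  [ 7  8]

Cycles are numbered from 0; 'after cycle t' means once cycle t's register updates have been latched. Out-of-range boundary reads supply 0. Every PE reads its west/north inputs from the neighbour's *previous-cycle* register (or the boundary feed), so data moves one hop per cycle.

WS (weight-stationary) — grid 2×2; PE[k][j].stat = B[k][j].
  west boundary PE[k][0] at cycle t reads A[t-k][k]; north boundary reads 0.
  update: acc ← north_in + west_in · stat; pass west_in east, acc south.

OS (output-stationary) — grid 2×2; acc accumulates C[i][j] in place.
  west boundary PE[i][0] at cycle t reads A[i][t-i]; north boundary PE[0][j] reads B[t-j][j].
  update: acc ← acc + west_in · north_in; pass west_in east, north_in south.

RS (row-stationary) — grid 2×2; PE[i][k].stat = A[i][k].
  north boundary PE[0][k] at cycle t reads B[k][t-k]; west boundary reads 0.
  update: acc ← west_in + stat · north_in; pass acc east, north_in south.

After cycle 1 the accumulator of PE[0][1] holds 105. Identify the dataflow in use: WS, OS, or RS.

— WS: 2×2; PE[0][1] trace:
  after 0 — PE[0][1] acc=0, pass-E 0, pass-S 0
  after 1 — PE[0][1] acc=28, pass-E 7, pass-S 28
— OS: 2×2; PE[0][1] trace:
  after 0 — PE[0][1] acc=0, pass-E 0, pass-S 0
  after 1 — PE[0][1] acc=28, pass-E 7, pass-S 4
— RS: 2×2; PE[0][1] trace:
  after 0 — PE[0][1] acc=0, pass-E 0, pass-S 0
  after 1 — PE[0][1] acc=105, pass-E 105, pass-S 7

dataflow = RS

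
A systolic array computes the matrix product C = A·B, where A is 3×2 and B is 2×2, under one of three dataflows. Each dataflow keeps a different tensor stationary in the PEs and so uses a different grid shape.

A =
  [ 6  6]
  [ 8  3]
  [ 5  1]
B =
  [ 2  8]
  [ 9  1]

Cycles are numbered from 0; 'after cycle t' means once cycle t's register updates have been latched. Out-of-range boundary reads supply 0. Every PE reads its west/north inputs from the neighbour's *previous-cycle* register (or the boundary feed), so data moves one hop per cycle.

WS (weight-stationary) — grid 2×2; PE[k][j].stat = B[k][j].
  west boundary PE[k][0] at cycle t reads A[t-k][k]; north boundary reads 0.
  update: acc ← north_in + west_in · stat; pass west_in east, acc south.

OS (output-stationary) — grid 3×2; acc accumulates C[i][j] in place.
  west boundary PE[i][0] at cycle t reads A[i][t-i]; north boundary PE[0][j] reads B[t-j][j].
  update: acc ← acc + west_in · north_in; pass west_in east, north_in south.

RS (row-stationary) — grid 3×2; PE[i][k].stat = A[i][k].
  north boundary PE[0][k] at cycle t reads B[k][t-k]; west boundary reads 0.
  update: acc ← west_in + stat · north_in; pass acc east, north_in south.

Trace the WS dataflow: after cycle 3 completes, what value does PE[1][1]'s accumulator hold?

WS on a 2×2 grid — tracing PE[1][1] and its feeders:
  0: (0,1).acc=0  regs=<0,0>
  0: (1,0).acc=0  regs=<0,0>
  0: (1,1).acc=0  regs=<0,0>
  1: (0,1).acc=48  regs=<6,48>
  1: (1,0).acc=66  regs=<6,66>
  1: (1,1).acc=0  regs=<0,0>
  2: (0,1).acc=64  regs=<8,64>
  2: (1,0).acc=43  regs=<3,43>
  2: (1,1).acc=54  regs=<6,54>
  3: (0,1).acc=40  regs=<5,40>
  3: (1,0).acc=19  regs=<1,19>
  3: (1,1).acc=67  regs=<3,67>

PE[1][1].acc = 67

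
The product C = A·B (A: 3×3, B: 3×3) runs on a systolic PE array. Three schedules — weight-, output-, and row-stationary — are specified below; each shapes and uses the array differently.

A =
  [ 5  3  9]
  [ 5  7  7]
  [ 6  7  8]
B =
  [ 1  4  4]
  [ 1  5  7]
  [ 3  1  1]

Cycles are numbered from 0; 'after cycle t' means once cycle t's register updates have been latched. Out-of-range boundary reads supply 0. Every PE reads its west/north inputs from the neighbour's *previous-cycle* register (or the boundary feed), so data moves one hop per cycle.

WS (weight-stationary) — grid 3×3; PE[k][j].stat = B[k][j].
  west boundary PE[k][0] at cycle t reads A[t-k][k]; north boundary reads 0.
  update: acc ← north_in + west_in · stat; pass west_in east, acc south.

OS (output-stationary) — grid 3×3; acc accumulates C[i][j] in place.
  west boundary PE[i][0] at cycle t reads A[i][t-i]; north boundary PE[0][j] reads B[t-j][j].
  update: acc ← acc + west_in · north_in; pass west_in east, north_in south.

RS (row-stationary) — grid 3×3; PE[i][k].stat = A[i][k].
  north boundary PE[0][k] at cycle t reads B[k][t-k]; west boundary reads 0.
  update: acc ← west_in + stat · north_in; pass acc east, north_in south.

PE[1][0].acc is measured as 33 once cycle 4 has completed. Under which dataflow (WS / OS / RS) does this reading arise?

WS (3×3 grid), PE[1][0]:
  after 0 — PE[1][0] acc=0, pass-E 0, pass-S 0
  after 1 — PE[1][0] acc=8, pass-E 3, pass-S 8
  after 2 — PE[1][0] acc=12, pass-E 7, pass-S 12
  after 3 — PE[1][0] acc=13, pass-E 7, pass-S 13
  after 4 — PE[1][0] acc=0, pass-E 0, pass-S 0
OS (3×3 grid), PE[1][0]:
  after 0 — PE[1][0] acc=0, pass-E 0, pass-S 0
  after 1 — PE[1][0] acc=5, pass-E 5, pass-S 1
  after 2 — PE[1][0] acc=12, pass-E 7, pass-S 1
  after 3 — PE[1][0] acc=33, pass-E 7, pass-S 3
  after 4 — PE[1][0] acc=33, pass-E 0, pass-S 0
RS (3×3 grid), PE[1][0]:
  after 0 — PE[1][0] acc=0, pass-E 0, pass-S 0
  after 1 — PE[1][0] acc=5, pass-E 5, pass-S 1
  after 2 — PE[1][0] acc=20, pass-E 20, pass-S 4
  after 3 — PE[1][0] acc=20, pass-E 20, pass-S 4
  after 4 — PE[1][0] acc=0, pass-E 0, pass-S 0

dataflow = OS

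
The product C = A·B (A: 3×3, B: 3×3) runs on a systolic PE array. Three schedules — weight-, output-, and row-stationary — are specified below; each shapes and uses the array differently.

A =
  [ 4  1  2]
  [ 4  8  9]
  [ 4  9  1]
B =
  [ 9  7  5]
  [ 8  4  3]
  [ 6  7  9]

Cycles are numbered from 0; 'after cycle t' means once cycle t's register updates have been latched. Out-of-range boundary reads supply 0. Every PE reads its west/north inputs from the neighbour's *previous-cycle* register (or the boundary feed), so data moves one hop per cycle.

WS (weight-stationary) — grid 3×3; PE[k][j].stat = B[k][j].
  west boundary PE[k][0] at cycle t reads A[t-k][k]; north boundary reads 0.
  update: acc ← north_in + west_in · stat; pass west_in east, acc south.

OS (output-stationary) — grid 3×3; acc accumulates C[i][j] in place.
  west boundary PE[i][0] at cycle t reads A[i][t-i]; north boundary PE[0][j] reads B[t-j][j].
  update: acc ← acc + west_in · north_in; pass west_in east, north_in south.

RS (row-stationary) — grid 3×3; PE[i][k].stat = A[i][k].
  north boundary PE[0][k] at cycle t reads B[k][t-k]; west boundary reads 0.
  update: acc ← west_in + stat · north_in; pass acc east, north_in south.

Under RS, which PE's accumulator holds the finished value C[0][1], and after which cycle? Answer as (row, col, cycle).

RS: C[0][1] accumulates in PE[0][2]:
  after 0 — PE[0][2] acc=0, pass-E 0, pass-S 0
  after 1 — PE[0][2] acc=0, pass-E 0, pass-S 0
  after 2 — PE[0][2] acc=56, pass-E 56, pass-S 6
  after 3 — PE[0][2] acc=46, pass-E 46, pass-S 7

(row, col, cycle) = (0, 2, 3)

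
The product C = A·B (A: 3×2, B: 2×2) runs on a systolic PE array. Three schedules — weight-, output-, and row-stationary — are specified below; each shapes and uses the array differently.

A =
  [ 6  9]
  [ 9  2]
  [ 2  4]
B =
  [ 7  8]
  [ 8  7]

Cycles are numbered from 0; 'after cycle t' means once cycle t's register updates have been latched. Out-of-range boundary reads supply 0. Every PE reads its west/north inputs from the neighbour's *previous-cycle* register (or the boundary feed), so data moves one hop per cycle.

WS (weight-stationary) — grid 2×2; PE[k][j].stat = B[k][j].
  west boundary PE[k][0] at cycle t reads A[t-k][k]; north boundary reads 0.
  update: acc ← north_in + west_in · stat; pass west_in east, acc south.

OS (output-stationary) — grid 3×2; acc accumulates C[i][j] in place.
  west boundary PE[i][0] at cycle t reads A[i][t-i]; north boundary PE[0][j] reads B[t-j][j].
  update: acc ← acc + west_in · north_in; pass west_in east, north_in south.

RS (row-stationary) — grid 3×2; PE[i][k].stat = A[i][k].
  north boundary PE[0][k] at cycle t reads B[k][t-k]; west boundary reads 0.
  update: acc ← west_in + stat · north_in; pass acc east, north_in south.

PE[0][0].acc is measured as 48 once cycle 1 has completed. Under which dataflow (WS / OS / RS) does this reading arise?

Under WS (2×2), PE[0][0]:
  step 0 · PE0,0: acc=42; fwd→6 fwd↓42
  step 1 · PE0,0: acc=63; fwd→9 fwd↓63
Under OS (3×2), PE[0][0]:
  step 0 · PE0,0: acc=42; fwd→6 fwd↓7
  step 1 · PE0,0: acc=114; fwd→9 fwd↓8
Under RS (3×2), PE[0][0]:
  step 0 · PE0,0: acc=42; fwd→42 fwd↓7
  step 1 · PE0,0: acc=48; fwd→48 fwd↓8

dataflow = RS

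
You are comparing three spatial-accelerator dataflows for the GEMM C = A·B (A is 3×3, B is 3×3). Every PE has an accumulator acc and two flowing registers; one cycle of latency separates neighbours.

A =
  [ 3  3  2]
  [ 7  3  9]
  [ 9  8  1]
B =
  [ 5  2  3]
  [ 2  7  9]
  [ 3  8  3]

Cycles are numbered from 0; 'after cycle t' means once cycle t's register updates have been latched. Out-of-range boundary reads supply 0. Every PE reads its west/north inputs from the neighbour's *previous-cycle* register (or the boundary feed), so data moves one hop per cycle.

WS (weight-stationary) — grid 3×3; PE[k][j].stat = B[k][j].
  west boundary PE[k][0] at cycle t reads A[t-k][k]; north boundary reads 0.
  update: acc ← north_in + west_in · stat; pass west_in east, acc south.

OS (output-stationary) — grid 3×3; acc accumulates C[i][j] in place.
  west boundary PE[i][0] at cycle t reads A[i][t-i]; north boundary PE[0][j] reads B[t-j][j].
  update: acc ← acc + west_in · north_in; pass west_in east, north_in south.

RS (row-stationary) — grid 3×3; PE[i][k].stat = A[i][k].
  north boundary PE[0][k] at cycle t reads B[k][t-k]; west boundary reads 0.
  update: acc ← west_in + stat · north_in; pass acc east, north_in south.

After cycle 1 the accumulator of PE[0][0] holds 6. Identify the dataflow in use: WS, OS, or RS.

WS [3×3] PE[0][0] across cycles:
  step 0 · PE0,0: acc=15; fwd→3 fwd↓15
  step 1 · PE0,0: acc=35; fwd→7 fwd↓35
OS [3×3] PE[0][0] across cycles:
  step 0 · PE0,0: acc=15; fwd→3 fwd↓5
  step 1 · PE0,0: acc=21; fwd→3 fwd↓2
RS [3×3] PE[0][0] across cycles:
  step 0 · PE0,0: acc=15; fwd→15 fwd↓5
  step 1 · PE0,0: acc=6; fwd→6 fwd↓2

dataflow = RS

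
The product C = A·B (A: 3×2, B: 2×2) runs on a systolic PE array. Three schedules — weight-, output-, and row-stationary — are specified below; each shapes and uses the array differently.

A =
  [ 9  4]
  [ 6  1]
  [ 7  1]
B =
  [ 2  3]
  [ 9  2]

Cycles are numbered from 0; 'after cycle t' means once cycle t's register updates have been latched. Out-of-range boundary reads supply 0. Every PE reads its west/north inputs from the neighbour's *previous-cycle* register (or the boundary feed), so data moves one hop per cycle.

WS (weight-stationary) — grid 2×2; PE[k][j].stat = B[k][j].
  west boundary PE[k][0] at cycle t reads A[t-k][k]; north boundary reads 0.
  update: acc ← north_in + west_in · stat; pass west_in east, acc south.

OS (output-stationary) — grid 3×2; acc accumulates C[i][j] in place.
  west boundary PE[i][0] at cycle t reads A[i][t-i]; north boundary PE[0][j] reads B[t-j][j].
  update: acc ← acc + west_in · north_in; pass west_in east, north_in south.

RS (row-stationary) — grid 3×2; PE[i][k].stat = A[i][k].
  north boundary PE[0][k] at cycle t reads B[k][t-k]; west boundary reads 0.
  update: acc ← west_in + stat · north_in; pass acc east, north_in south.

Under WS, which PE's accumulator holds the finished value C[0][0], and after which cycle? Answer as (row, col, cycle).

WS — PE[1][0] is where C[0][0] collects:
  [0] (1,0) acc=0 (h:0 v:0)
  [1] (1,0) acc=54 (h:4 v:54)

(row, col, cycle) = (1, 0, 1)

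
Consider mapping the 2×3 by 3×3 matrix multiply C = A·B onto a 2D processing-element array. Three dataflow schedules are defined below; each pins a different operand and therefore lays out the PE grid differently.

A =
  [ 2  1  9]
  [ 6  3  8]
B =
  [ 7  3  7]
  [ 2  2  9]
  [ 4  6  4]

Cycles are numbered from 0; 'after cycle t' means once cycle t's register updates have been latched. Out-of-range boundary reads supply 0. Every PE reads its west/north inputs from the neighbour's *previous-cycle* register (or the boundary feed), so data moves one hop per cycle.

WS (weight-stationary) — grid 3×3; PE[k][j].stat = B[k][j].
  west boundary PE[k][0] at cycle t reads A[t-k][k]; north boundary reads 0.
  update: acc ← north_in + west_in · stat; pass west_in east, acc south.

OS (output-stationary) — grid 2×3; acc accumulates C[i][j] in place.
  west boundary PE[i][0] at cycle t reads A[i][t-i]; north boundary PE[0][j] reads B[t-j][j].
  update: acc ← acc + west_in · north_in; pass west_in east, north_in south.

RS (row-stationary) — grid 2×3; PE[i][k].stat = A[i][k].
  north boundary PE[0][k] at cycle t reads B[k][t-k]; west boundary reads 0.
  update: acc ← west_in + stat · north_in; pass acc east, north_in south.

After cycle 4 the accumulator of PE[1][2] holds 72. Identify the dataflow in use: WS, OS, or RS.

Under WS (3×3), PE[1][2]:
  t=0 PE[1][2]: acc=0 h=0 v=0
  t=1 PE[1][2]: acc=0 h=0 v=0
  t=2 PE[1][2]: acc=0 h=0 v=0
  t=3 PE[1][2]: acc=23 h=1 v=23
  t=4 PE[1][2]: acc=69 h=3 v=69
Under OS (2×3), PE[1][2]:
  t=0 PE[1][2]: acc=0 h=0 v=0
  t=1 PE[1][2]: acc=0 h=0 v=0
  t=2 PE[1][2]: acc=0 h=0 v=0
  t=3 PE[1][2]: acc=42 h=6 v=7
  t=4 PE[1][2]: acc=69 h=3 v=9
Under RS (2×3), PE[1][2]:
  t=0 PE[1][2]: acc=0 h=0 v=0
  t=1 PE[1][2]: acc=0 h=0 v=0
  t=2 PE[1][2]: acc=0 h=0 v=0
  t=3 PE[1][2]: acc=80 h=80 v=4
  t=4 PE[1][2]: acc=72 h=72 v=6

dataflow = RS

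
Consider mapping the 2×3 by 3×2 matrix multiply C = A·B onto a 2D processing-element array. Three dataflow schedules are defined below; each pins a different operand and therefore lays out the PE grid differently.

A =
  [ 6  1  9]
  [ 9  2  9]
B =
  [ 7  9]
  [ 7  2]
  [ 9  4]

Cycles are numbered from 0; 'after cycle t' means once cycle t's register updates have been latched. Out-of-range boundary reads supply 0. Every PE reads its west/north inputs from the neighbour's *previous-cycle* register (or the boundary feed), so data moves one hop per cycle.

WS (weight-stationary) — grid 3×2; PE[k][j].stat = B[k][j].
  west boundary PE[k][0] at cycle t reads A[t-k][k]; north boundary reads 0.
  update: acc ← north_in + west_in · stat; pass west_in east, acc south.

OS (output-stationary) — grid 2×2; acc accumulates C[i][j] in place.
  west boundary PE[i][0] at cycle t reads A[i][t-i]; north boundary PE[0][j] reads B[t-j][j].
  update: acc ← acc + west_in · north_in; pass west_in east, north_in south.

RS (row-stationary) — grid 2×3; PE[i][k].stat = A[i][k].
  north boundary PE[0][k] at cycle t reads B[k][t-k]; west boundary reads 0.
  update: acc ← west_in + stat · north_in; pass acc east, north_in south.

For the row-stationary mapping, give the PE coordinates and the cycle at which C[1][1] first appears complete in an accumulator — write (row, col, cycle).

Under RS, C[1][1] lands at PE[1][2]:
  after 0 — PE[1][2] acc=0, pass-E 0, pass-S 0
  after 1 — PE[1][2] acc=0, pass-E 0, pass-S 0
  after 2 — PE[1][2] acc=0, pass-E 0, pass-S 0
  after 3 — PE[1][2] acc=158, pass-E 158, pass-S 9
  after 4 — PE[1][2] acc=121, pass-E 121, pass-S 4

(row, col, cycle) = (1, 2, 4)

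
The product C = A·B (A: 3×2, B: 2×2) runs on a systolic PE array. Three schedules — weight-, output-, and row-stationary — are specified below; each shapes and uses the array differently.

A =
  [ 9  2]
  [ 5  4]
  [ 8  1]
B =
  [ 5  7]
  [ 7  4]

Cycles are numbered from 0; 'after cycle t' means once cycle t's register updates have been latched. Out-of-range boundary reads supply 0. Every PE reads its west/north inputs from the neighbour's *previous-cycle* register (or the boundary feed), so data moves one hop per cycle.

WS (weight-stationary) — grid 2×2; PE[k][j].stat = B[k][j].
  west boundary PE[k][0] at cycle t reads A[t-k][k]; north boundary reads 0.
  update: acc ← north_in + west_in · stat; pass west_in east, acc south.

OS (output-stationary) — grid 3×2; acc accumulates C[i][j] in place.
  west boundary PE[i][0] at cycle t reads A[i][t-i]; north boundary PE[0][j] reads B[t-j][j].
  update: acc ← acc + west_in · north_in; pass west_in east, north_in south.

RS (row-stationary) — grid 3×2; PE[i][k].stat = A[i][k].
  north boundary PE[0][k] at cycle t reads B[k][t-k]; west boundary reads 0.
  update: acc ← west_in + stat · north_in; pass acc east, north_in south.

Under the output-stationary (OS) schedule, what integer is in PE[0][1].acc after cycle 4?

PE[0][1].acc = 71

OS 3×2: PE[0][1] cycle-by-cycle (with neighbour feeds):
  @0  [0,0]  acc 45  |  →9  ↓5
  @0  [0,1]  acc 0  |  →0  ↓0
  @1  [0,0]  acc 59  |  →2  ↓7
  @1  [0,1]  acc 63  |  →9  ↓7
  @2  [0,0]  acc 59  |  →0  ↓0
  @2  [0,1]  acc 71  |  →2  ↓4
  @3  [0,0]  acc 59  |  →0  ↓0
  @3  [0,1]  acc 71  |  →0  ↓0
  @4  [0,0]  acc 59  |  →0  ↓0
  @4  [0,1]  acc 71  |  →0  ↓0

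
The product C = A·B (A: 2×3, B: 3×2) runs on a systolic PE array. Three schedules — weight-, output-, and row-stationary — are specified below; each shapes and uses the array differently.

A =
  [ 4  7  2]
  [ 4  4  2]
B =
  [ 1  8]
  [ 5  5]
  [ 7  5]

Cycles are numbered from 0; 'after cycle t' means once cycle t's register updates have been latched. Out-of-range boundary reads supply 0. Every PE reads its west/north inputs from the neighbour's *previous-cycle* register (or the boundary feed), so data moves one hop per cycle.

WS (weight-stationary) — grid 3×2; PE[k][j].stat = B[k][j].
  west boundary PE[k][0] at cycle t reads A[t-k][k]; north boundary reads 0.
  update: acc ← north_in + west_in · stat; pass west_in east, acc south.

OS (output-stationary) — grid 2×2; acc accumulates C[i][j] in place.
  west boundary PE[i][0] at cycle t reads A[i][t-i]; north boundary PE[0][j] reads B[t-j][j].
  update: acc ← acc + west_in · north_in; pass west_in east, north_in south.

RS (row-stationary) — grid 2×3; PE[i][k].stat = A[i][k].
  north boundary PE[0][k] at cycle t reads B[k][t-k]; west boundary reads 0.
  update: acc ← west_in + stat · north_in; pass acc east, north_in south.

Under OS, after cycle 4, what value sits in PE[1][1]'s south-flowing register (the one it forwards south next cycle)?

OS (2×2). Following PE[1][1] plus its west/north inputs:
  0: (0,1).acc=0  regs=<0,0>
  0: (1,0).acc=0  regs=<0,0>
  0: (1,1).acc=0  regs=<0,0>
  1: (0,1).acc=32  regs=<4,8>
  1: (1,0).acc=4  regs=<4,1>
  1: (1,1).acc=0  regs=<0,0>
  2: (0,1).acc=67  regs=<7,5>
  2: (1,0).acc=24  regs=<4,5>
  2: (1,1).acc=32  regs=<4,8>
  3: (0,1).acc=77  regs=<2,5>
  3: (1,0).acc=38  regs=<2,7>
  3: (1,1).acc=52  regs=<4,5>
  4: (0,1).acc=77  regs=<0,0>
  4: (1,0).acc=38  regs=<0,0>
  4: (1,1).acc=62  regs=<2,5>

register = 5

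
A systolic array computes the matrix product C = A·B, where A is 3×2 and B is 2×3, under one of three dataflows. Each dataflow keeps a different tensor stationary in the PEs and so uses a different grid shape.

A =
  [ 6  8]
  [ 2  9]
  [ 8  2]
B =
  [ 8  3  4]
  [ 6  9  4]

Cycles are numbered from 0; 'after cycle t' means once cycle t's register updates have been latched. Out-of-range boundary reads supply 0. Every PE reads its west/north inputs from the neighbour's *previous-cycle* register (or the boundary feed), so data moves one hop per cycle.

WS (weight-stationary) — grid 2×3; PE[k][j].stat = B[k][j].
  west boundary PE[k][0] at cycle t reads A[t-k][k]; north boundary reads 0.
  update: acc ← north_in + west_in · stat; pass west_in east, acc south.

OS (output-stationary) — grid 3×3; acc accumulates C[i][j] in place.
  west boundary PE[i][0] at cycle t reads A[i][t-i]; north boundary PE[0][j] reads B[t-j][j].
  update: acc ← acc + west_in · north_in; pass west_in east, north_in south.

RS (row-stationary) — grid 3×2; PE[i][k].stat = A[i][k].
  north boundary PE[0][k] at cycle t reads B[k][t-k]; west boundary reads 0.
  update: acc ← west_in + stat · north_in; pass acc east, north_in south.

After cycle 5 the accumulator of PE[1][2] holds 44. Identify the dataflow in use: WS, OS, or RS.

dataflow = OS

— WS: 2×3; PE[1][2] trace:
  t=0 PE[1][2]: acc=0 h=0 v=0
  t=1 PE[1][2]: acc=0 h=0 v=0
  t=2 PE[1][2]: acc=0 h=0 v=0
  t=3 PE[1][2]: acc=56 h=8 v=56
  t=4 PE[1][2]: acc=44 h=9 v=44
  t=5 PE[1][2]: acc=40 h=2 v=40
— OS: 3×3; PE[1][2] trace:
  t=0 PE[1][2]: acc=0 h=0 v=0
  t=1 PE[1][2]: acc=0 h=0 v=0
  t=2 PE[1][2]: acc=0 h=0 v=0
  t=3 PE[1][2]: acc=8 h=2 v=4
  t=4 PE[1][2]: acc=44 h=9 v=4
  t=5 PE[1][2]: acc=44 h=0 v=0
RS: PE[1][2] is outside its 3×2 grid.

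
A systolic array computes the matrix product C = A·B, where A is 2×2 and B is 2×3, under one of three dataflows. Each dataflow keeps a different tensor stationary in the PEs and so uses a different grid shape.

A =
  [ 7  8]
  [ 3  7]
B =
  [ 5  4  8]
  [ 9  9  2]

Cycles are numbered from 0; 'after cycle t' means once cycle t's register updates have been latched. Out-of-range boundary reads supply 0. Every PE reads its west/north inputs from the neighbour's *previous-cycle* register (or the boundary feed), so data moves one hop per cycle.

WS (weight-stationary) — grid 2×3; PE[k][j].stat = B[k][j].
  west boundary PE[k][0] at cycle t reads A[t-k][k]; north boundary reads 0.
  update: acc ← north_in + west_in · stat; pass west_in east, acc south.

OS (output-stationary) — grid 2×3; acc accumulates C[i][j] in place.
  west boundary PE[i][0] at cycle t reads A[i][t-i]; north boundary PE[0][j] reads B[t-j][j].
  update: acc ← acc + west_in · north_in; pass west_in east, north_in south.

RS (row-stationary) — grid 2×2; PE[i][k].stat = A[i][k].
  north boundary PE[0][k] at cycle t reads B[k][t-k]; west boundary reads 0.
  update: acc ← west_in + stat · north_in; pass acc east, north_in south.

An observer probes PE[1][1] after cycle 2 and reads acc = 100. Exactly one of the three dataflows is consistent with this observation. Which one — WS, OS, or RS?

— WS: 2×3; PE[1][1] trace:
  step 0 · PE1,1: acc=0; fwd→0 fwd↓0
  step 1 · PE1,1: acc=0; fwd→0 fwd↓0
  step 2 · PE1,1: acc=100; fwd→8 fwd↓100
— OS: 2×3; PE[1][1] trace:
  step 0 · PE1,1: acc=0; fwd→0 fwd↓0
  step 1 · PE1,1: acc=0; fwd→0 fwd↓0
  step 2 · PE1,1: acc=12; fwd→3 fwd↓4
— RS: 2×2; PE[1][1] trace:
  step 0 · PE1,1: acc=0; fwd→0 fwd↓0
  step 1 · PE1,1: acc=0; fwd→0 fwd↓0
  step 2 · PE1,1: acc=78; fwd→78 fwd↓9

dataflow = WS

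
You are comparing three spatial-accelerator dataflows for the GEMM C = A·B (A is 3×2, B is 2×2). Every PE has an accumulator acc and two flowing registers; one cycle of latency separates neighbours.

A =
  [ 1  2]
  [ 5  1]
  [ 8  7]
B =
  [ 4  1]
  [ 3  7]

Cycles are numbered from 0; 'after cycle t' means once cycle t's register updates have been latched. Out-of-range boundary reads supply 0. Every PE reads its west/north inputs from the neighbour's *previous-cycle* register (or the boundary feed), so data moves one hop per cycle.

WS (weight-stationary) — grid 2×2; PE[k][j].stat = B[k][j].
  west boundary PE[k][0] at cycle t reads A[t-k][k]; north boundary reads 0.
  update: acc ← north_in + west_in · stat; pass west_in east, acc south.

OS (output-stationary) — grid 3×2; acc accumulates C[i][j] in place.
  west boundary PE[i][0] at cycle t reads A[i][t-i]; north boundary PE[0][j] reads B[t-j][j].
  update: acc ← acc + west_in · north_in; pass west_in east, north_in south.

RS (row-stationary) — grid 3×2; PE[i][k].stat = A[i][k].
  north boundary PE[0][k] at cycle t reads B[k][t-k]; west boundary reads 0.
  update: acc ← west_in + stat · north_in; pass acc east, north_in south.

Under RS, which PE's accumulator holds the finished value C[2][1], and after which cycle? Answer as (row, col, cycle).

(row, col, cycle) = (2, 1, 4)

Under RS, C[2][1] lands at PE[2][1]:
  c0 r2c1: 0 / 0 / 0
  c1 r2c1: 0 / 0 / 0
  c2 r2c1: 0 / 0 / 0
  c3 r2c1: 53 / 53 / 3
  c4 r2c1: 57 / 57 / 7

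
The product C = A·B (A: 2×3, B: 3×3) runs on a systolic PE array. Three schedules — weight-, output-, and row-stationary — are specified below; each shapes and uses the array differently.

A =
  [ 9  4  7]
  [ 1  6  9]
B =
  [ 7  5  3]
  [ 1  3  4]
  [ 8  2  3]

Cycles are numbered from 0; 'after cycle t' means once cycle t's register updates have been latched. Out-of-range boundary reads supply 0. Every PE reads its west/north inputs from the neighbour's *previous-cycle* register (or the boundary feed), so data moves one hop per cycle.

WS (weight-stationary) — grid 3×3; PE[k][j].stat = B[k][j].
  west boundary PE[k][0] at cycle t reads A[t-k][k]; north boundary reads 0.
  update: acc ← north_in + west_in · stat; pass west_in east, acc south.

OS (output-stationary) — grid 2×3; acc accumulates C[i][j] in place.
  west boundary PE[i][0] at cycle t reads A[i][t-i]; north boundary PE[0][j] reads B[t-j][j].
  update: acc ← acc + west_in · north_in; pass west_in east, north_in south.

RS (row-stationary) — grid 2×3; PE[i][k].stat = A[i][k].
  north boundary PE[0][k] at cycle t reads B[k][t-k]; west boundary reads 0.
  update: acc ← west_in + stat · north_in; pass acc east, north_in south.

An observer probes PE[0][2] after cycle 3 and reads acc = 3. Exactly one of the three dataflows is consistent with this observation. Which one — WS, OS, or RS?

dataflow = WS

WS (3×3 grid), PE[0][2]:
  t=0 PE[0][2]: acc=0 h=0 v=0
  t=1 PE[0][2]: acc=0 h=0 v=0
  t=2 PE[0][2]: acc=27 h=9 v=27
  t=3 PE[0][2]: acc=3 h=1 v=3
OS (2×3 grid), PE[0][2]:
  t=0 PE[0][2]: acc=0 h=0 v=0
  t=1 PE[0][2]: acc=0 h=0 v=0
  t=2 PE[0][2]: acc=27 h=9 v=3
  t=3 PE[0][2]: acc=43 h=4 v=4
RS (2×3 grid), PE[0][2]:
  t=0 PE[0][2]: acc=0 h=0 v=0
  t=1 PE[0][2]: acc=0 h=0 v=0
  t=2 PE[0][2]: acc=123 h=123 v=8
  t=3 PE[0][2]: acc=71 h=71 v=2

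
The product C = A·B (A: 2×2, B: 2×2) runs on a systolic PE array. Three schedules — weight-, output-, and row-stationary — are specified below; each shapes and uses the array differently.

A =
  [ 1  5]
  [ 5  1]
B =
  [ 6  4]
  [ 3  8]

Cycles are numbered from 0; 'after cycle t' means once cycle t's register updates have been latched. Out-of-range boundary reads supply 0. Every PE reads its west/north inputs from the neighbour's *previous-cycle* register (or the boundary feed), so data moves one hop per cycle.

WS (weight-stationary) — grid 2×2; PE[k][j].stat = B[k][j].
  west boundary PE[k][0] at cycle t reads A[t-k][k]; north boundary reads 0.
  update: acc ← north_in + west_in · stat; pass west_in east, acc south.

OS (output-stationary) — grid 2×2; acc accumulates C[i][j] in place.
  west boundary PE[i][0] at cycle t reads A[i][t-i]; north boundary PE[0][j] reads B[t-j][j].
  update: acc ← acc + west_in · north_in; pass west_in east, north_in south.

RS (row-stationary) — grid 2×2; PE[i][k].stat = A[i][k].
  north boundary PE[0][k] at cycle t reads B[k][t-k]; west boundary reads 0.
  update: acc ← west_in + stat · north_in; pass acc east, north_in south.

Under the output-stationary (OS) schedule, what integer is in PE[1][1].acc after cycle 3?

PE[1][1].acc = 28

OS (2×2). Following PE[1][1] plus its west/north inputs:
  @0  [0,1]  acc 0  |  →0  ↓0
  @0  [1,0]  acc 0  |  →0  ↓0
  @0  [1,1]  acc 0  |  →0  ↓0
  @1  [0,1]  acc 4  |  →1  ↓4
  @1  [1,0]  acc 30  |  →5  ↓6
  @1  [1,1]  acc 0  |  →0  ↓0
  @2  [0,1]  acc 44  |  →5  ↓8
  @2  [1,0]  acc 33  |  →1  ↓3
  @2  [1,1]  acc 20  |  →5  ↓4
  @3  [0,1]  acc 44  |  →0  ↓0
  @3  [1,0]  acc 33  |  →0  ↓0
  @3  [1,1]  acc 28  |  →1  ↓8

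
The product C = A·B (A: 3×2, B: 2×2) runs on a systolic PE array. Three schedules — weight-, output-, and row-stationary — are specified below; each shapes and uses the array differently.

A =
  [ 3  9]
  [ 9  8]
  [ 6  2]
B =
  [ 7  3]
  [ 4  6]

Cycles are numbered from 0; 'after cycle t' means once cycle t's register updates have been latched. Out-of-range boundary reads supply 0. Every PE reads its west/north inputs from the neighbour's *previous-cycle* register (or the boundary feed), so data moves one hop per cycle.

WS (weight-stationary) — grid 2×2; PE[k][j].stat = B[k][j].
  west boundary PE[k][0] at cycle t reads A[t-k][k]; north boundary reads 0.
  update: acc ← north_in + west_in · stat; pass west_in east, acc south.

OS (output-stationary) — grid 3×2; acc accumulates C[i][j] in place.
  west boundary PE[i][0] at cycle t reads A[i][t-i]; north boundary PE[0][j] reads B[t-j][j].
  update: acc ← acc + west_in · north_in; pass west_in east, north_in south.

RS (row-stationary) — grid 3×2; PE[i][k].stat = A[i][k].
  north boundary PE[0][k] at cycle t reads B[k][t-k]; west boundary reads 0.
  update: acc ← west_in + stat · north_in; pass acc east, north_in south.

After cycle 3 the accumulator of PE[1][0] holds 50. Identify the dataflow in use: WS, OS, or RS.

WS (2×2 grid), PE[1][0]:
  0: (1,0).acc=0  regs=<0,0>
  1: (1,0).acc=57  regs=<9,57>
  2: (1,0).acc=95  regs=<8,95>
  3: (1,0).acc=50  regs=<2,50>
OS (3×2 grid), PE[1][0]:
  0: (1,0).acc=0  regs=<0,0>
  1: (1,0).acc=63  regs=<9,7>
  2: (1,0).acc=95  regs=<8,4>
  3: (1,0).acc=95  regs=<0,0>
RS (3×2 grid), PE[1][0]:
  0: (1,0).acc=0  regs=<0,0>
  1: (1,0).acc=63  regs=<63,7>
  2: (1,0).acc=27  regs=<27,3>
  3: (1,0).acc=0  regs=<0,0>

dataflow = WS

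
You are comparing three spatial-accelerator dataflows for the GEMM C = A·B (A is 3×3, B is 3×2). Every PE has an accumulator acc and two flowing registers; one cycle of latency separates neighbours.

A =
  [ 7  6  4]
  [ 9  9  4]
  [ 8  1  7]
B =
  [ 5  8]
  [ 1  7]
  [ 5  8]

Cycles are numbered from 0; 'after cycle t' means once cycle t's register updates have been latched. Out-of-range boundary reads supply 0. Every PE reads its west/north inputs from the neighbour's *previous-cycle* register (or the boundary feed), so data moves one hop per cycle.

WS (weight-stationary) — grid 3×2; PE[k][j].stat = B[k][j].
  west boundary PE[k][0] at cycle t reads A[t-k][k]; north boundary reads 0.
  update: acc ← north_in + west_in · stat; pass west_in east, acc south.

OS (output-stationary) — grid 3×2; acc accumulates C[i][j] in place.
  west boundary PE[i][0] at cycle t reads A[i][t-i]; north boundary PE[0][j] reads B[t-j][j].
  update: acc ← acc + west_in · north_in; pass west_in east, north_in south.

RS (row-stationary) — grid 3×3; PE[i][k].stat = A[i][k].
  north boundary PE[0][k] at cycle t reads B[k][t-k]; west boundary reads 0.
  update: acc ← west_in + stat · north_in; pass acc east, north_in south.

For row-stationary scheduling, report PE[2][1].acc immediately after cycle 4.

RS 3×3: PE[2][1] cycle-by-cycle (with neighbour feeds):
  [0] (1,1) acc=0 (h:0 v:0)
  [0] (2,0) acc=0 (h:0 v:0)
  [0] (2,1) acc=0 (h:0 v:0)
  [1] (1,1) acc=0 (h:0 v:0)
  [1] (2,0) acc=0 (h:0 v:0)
  [1] (2,1) acc=0 (h:0 v:0)
  [2] (1,1) acc=54 (h:54 v:1)
  [2] (2,0) acc=40 (h:40 v:5)
  [2] (2,1) acc=0 (h:0 v:0)
  [3] (1,1) acc=135 (h:135 v:7)
  [3] (2,0) acc=64 (h:64 v:8)
  [3] (2,1) acc=41 (h:41 v:1)
  [4] (1,1) acc=0 (h:0 v:0)
  [4] (2,0) acc=0 (h:0 v:0)
  [4] (2,1) acc=71 (h:71 v:7)

PE[2][1].acc = 71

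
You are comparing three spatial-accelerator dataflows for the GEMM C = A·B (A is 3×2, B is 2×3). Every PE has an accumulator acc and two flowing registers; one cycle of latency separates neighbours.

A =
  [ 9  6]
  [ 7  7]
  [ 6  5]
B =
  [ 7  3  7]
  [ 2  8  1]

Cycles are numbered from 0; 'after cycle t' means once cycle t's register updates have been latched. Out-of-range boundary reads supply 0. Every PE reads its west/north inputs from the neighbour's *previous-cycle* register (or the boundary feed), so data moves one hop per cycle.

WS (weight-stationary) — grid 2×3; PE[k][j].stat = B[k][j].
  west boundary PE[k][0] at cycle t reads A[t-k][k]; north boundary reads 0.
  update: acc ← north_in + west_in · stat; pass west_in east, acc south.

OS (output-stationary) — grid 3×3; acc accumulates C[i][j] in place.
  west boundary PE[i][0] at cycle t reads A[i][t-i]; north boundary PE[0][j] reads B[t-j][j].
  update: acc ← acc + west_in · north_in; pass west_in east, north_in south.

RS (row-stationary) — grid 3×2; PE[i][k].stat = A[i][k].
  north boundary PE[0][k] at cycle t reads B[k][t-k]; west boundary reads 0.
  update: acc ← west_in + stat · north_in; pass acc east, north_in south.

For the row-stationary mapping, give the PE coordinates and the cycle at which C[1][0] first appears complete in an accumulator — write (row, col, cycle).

Under RS, C[1][0] lands at PE[1][1]:
  cycle 0: PE[1][1] → acc 0, east 0, south 0
  cycle 1: PE[1][1] → acc 0, east 0, south 0
  cycle 2: PE[1][1] → acc 63, east 63, south 2

(row, col, cycle) = (1, 1, 2)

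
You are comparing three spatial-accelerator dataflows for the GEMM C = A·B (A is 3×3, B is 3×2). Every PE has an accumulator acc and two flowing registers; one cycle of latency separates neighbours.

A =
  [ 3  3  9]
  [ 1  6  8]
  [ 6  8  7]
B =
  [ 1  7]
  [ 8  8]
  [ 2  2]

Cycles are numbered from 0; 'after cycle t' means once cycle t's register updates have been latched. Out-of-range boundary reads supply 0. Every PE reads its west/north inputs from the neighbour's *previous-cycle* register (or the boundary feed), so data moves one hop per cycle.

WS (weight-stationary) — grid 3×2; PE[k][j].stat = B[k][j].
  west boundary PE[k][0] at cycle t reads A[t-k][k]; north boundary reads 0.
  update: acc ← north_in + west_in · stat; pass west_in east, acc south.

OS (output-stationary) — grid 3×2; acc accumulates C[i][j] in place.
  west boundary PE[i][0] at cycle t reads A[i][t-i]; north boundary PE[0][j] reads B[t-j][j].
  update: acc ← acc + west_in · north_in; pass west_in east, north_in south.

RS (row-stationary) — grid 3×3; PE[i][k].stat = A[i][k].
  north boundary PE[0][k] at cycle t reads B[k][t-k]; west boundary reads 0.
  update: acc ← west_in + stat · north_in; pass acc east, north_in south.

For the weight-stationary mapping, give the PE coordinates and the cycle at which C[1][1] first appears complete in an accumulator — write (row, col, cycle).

(row, col, cycle) = (2, 1, 4)

WS: C[1][1] accumulates in PE[2][1]:
  @0  [2,1]  acc 0  |  →0  ↓0
  @1  [2,1]  acc 0  |  →0  ↓0
  @2  [2,1]  acc 0  |  →0  ↓0
  @3  [2,1]  acc 63  |  →9  ↓63
  @4  [2,1]  acc 71  |  →8  ↓71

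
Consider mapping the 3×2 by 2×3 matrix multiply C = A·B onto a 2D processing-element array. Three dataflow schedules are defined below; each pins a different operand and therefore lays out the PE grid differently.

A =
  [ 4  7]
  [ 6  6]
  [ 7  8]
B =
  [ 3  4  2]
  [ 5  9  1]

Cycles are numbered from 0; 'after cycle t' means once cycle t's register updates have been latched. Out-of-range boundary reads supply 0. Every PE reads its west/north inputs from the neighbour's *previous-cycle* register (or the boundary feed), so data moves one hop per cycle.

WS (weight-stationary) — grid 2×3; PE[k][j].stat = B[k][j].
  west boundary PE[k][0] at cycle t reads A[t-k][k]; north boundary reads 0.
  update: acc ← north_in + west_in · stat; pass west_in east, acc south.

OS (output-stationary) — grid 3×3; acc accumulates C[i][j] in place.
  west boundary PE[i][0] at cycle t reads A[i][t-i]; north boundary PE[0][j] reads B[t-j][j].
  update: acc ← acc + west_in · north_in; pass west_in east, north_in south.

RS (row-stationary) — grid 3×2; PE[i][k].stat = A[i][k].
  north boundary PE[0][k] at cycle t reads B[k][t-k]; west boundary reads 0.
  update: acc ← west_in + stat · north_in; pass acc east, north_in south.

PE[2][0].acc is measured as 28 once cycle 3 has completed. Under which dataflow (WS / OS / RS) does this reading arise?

WS: PE[2][0] is outside its 2×3 grid.
OS [3×3] PE[2][0] across cycles:
  c0 r2c0: 0 / 0 / 0
  c1 r2c0: 0 / 0 / 0
  c2 r2c0: 21 / 7 / 3
  c3 r2c0: 61 / 8 / 5
RS [3×2] PE[2][0] across cycles:
  c0 r2c0: 0 / 0 / 0
  c1 r2c0: 0 / 0 / 0
  c2 r2c0: 21 / 21 / 3
  c3 r2c0: 28 / 28 / 4

dataflow = RS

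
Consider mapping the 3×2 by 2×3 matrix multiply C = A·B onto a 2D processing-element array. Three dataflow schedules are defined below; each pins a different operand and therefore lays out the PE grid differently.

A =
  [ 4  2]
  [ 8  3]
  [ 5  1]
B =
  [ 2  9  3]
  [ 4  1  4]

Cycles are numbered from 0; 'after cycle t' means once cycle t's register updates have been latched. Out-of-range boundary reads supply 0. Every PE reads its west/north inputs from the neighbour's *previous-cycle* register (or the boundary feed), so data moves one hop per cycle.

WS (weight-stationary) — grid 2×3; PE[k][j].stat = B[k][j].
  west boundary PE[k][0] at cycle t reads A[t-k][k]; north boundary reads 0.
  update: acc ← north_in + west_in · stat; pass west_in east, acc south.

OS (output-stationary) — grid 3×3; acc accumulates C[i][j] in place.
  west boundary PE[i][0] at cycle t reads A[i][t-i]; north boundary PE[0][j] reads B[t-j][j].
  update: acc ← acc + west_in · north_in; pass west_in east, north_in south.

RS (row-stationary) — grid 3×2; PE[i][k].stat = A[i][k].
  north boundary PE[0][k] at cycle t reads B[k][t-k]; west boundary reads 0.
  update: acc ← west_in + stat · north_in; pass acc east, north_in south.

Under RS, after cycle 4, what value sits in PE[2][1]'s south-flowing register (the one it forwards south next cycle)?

RS 3×2: PE[2][1] cycle-by-cycle (with neighbour feeds):
  [0] (1,1) acc=0 (h:0 v:0)
  [0] (2,0) acc=0 (h:0 v:0)
  [0] (2,1) acc=0 (h:0 v:0)
  [1] (1,1) acc=0 (h:0 v:0)
  [1] (2,0) acc=0 (h:0 v:0)
  [1] (2,1) acc=0 (h:0 v:0)
  [2] (1,1) acc=28 (h:28 v:4)
  [2] (2,0) acc=10 (h:10 v:2)
  [2] (2,1) acc=0 (h:0 v:0)
  [3] (1,1) acc=75 (h:75 v:1)
  [3] (2,0) acc=45 (h:45 v:9)
  [3] (2,1) acc=14 (h:14 v:4)
  [4] (1,1) acc=36 (h:36 v:4)
  [4] (2,0) acc=15 (h:15 v:3)
  [4] (2,1) acc=46 (h:46 v:1)

register = 1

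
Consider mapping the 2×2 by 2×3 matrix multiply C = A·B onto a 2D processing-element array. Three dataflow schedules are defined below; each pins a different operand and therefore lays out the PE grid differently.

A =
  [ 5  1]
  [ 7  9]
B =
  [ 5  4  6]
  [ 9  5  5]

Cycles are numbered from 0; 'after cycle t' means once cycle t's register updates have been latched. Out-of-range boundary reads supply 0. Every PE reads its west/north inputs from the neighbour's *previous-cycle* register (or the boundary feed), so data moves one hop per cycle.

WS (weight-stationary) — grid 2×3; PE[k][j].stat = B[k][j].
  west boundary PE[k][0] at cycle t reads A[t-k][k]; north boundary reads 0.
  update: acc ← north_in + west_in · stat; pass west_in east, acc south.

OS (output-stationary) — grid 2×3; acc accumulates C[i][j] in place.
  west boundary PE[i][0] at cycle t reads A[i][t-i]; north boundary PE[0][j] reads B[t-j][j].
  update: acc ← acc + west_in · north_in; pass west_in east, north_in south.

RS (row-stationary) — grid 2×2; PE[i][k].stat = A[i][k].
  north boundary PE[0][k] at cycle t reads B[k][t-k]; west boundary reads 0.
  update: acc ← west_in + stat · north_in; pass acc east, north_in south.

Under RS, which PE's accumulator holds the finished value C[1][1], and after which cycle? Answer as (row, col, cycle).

RS — PE[1][1] is where C[1][1] collects:
  0: (1,1).acc=0  regs=<0,0>
  1: (1,1).acc=0  regs=<0,0>
  2: (1,1).acc=116  regs=<116,9>
  3: (1,1).acc=73  regs=<73,5>

(row, col, cycle) = (1, 1, 3)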